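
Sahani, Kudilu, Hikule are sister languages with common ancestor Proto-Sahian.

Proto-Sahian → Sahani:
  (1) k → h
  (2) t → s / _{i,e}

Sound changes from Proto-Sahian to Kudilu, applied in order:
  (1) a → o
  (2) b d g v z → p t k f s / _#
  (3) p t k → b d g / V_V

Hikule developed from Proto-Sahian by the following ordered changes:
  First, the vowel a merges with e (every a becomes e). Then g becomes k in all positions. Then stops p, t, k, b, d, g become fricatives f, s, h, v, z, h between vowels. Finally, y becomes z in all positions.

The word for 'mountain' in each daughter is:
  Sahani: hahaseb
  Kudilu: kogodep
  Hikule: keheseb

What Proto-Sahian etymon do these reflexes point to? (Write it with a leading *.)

*kakateb

Position 2: Sahani has a, Kudilu has o, Hikule has e. Sahani preserves a here (none of its changes turn any other segment into a), so the proto-segment is *a.
Position 1: Sahani has h, Kudilu has k, Hikule has k. Taking the neighbouring segments as reconstructed: Sahani h could go back to *k or *h; Kudilu k can only go back to *k; Hikule k could go back to *k or *g — the one source consistent with every daughter is *k.
Position 4: Sahani has a, Kudilu has o, Hikule has e. Sahani preserves a here (none of its changes turn any other segment into a), so the proto-segment is *a.
Continuing position by position gives *kakateb; check it forward:
Sahani: *kakateb > hahateb > hahaseb  (by unconditioned shift, palatalisation)
Kudilu: *kakateb
  kakateb → kokoteb   [vowel merger]
  kokoteb → kokotep   [final devoicing]
  kokotep → kogodep   [intervocalic voicing]
  giving Kudilu kogodep.
Hikule: *kakateb > keketeb > keheseb  (by vowel merger, intervocalic lenition)
*kakateb is the unique common source.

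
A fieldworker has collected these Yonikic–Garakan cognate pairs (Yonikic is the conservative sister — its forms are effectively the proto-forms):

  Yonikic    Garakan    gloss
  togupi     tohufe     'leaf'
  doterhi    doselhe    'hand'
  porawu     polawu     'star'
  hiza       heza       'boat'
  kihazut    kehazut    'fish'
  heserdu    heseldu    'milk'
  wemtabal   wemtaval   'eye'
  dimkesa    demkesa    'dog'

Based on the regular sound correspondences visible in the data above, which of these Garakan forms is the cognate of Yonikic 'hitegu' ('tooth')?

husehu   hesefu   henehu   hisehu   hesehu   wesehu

hiza ~ heza, kihazut ~ kehazut — Yonikic i corresponds to Garakan e after a consonant, before a consonant other than r, m, n, p, b, f, v.
doterhi ~ doselhe — Yonikic t corresponds to Garakan s between vowels (before a front vowel).
togupi ~ tohufe — Yonikic g corresponds to Garakan h between vowels (before a back vowel).
Applying these to Yonikic 'hitegu':
  hitegu → hetegu   (i→e after a consonant, before a consonant other than r, m, n, p, b, f, v)
  hetegu → hesegu   (t→s between vowels (before a front vowel))
  hesegu → hesehu   (g→h between vowels (before a back vowel))
So the Garakan cognate is 'hesehu'.

hesehu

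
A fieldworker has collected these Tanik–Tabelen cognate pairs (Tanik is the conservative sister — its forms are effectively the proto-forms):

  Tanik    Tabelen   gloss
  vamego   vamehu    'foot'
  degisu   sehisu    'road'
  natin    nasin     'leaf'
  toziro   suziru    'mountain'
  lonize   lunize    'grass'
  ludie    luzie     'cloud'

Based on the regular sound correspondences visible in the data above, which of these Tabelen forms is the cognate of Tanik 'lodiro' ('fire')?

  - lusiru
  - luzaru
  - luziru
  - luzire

toziro ~ suziru — Tanik o corresponds to Tabelen u after a consonant, before a consonant other than r, m, n, p, b, f, v.
ludie ~ luzie — Tanik d corresponds to Tabelen z between vowels (before a front vowel).
vamego ~ vamehu, toziro ~ suziru — Tanik o corresponds to Tabelen u word-finally.
Applying these to Tanik 'lodiro':
  lodiro → ludiro   (o→u after a consonant, before a consonant other than r, m, n, p, b, f, v)
  ludiro → luziro   (d→z between vowels (before a front vowel))
  luziro → luziru   (o→u word-finally)
So the Tabelen cognate is 'luziru'.

luziru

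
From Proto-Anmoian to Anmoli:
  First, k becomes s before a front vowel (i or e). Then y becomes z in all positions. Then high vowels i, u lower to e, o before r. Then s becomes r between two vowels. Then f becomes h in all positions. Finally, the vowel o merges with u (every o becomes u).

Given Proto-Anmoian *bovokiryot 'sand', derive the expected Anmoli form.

buvurerzut

Anmoli: *bovokiryot
  bovokiryot → bovosiryot   [palatalisation]
  bovosiryot → bovosirzot   [unconditioned shift]
  bovosirzot → bovoserzot   [pre-rhotic lowering]
  bovoserzot → bovorerzot   [rhotacism]
  bovorerzot (rule 5 does not apply)
  bovorerzot → buvurerzut   [vowel merger]
  giving Anmoli buvurerzut.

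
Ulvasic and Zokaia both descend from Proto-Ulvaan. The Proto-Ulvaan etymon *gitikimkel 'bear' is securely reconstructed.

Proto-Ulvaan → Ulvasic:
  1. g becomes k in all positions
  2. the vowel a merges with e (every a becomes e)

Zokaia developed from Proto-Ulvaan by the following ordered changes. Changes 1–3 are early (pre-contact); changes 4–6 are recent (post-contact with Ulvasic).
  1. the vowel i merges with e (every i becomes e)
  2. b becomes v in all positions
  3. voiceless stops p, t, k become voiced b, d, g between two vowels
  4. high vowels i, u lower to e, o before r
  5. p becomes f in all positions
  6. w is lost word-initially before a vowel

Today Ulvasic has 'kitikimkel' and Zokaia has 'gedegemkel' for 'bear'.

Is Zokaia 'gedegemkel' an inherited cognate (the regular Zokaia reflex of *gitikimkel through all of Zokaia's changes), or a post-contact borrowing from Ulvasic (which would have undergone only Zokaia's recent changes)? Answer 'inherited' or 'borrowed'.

If inherited, *gitikimkel would pass through all of Zokaia's changes:
Zokaia: *gitikimkel > getekemkel > gedegemkel  (by vowel merger, intervocalic voicing)
If borrowed from Ulvasic 'kitikimkel' after the early changes, it would undergo only the recent ones:
  rule 4 (pre-rhotic lowering): no change (kitikimkel)
  rule 5 (unconditioned shift): no change (kitikimkel)
  rule 6 (glide loss): no change (kitikimkel)
  ⇒ as a loan: kitikimkel
Zokaia 'gedegemkel' matches the inherited outcome exactly, so it is an inherited cognate, not a loan.

inherited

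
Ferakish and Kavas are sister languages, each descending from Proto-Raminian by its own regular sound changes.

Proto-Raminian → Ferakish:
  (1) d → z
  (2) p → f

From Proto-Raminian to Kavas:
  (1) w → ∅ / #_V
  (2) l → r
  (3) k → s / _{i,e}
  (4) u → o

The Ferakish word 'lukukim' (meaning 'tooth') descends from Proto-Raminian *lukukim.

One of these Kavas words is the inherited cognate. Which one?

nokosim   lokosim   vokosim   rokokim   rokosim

Kavas: *lukukim
  lukukim (rule 1 does not apply)
  lukukim → rukukim   [unconditioned shift]
  rukukim → rukusim   [palatalisation]
  rukusim → rokosim   [vowel merger]
  giving Kavas rokosim.
The other candidates each miss or misapply at least one Kavas change.

rokosim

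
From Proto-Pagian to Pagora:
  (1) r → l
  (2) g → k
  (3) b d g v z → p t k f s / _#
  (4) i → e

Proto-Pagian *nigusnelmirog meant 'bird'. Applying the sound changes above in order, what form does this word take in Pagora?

Pagora: *nigusnelmirog > nigusnelmilog > nikusnelmilok > nekusnelmelok  (by unconditioned shift, unconditioned shift, vowel merger)

nekusnelmelok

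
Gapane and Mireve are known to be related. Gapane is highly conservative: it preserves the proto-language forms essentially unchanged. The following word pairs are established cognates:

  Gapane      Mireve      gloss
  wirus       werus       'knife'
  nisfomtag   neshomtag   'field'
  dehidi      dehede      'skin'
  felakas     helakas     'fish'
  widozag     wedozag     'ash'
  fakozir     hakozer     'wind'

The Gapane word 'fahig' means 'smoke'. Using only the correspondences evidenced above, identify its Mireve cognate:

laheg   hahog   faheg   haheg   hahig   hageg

haheg

fakozir ~ hakozer — Gapane f corresponds to Mireve h word-initially before a back vowel.
nisfomtag ~ neshomtag, dehidi ~ dehede — Gapane i corresponds to Mireve e after a consonant, before a consonant other than r, m, n, p, b, f, v.
Applying these to Gapane 'fahig':
  fahig → hahig   (f→h word-initially before a back vowel)
  hahig → haheg   (i→e after a consonant, before a consonant other than r, m, n, p, b, f, v)
So the Mireve cognate is 'haheg'.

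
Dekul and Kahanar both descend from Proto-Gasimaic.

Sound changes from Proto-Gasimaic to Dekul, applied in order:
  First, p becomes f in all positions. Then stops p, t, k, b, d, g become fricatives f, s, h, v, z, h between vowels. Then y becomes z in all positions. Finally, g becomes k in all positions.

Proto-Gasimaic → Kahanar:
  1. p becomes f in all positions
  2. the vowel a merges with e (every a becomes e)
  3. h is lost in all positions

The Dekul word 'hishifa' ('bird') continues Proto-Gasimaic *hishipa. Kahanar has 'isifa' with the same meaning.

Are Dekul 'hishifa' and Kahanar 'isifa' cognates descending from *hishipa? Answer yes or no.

Derive the expected Kahanar reflex of *hishipa:
Kahanar: start from *hishipa.
  rule 1 (unconditioned shift): hishipa → hishifa
  rule 2 (vowel merger): hishifa → hishife
  rule 3 (h-loss): hishife → isife
  ⇒ Kahanar isife
The regular Kahanar reflex would be 'isife', but the attested form is 'isifa'. The correspondence is irregular, so they are not cognates (the Kahanar form has a different source).

no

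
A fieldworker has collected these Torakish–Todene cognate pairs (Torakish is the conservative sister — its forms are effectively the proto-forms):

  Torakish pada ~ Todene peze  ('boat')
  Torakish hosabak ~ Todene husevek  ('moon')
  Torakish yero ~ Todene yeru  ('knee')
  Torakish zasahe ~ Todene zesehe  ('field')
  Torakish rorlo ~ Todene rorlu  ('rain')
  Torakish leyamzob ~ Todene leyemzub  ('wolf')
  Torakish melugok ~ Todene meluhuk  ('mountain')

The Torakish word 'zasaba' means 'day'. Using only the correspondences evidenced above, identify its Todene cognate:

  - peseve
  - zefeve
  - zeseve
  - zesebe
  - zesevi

pada ~ peze, hosabak ~ husevek — Torakish a corresponds to Todene e after a consonant, before a consonant other than r, m, n, p, b, f, v.
hosabak ~ husevek — Torakish a corresponds to Todene e after a consonant, before a labial obstruent.
hosabak ~ husevek — Torakish b corresponds to Todene v between vowels (before a back vowel).
pada ~ peze — Torakish a corresponds to Todene e word-finally.
Applying these to Torakish 'zasaba':
  zasaba → zesaba   (a→e after a consonant, before a consonant other than r, m, n, p, b, f, v)
  zesaba → zeseba   (a→e after a consonant, before a labial obstruent)
  zeseba → zeseva   (b→v between vowels (before a back vowel))
  zeseva → zeseve   (a→e word-finally)
So the Todene cognate is 'zeseve'.

zeseve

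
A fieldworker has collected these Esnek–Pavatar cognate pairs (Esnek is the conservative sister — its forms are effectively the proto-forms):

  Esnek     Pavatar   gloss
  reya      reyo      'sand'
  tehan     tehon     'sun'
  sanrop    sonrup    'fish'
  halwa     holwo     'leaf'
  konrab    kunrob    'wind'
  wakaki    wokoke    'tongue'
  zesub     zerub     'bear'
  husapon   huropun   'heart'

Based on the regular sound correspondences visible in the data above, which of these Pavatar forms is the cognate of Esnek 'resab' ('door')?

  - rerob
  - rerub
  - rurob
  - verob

husapon ~ huropun — Esnek s corresponds to Pavatar r between vowels (before a back vowel).
konrab ~ kunrob — Esnek a corresponds to Pavatar o after a consonant, before a labial obstruent.
Applying these to Esnek 'resab':
  resab → rerab   (s→r between vowels (before a back vowel))
  rerab → rerob   (a→o after a consonant, before a labial obstruent)
So the Pavatar cognate is 'rerob'.

rerob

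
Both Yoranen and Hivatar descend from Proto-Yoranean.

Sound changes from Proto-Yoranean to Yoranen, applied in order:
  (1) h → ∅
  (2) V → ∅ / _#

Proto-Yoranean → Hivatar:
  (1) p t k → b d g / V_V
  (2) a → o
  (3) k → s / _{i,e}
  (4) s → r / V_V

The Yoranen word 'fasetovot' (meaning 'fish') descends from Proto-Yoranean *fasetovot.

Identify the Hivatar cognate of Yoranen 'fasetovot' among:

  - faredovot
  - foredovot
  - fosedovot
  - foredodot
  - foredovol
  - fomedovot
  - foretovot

Hivatar: start from *fasetovot.
  rule 1 (intervocalic voicing): fasetovot → fasedovot
  rule 2 (vowel merger): fasedovot → fosedovot
  rule 3: no change — fosedovot
  rule 4 (rhotacism): fosedovot → foredovot
  ⇒ Hivatar foredovot

foredovot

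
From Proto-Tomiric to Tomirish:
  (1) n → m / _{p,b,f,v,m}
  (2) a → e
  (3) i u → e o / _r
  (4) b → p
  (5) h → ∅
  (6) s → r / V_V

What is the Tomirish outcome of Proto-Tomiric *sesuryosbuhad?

seroryospued

Tomirish: *sesuryosbuhad
  sesuryosbuhad (rule 1 does not apply)
  sesuryosbuhad → sesuryosbuhed   [vowel merger]
  sesuryosbuhed → sesoryosbuhed   [pre-rhotic lowering]
  sesoryosbuhed → sesoryospuhed   [unconditioned shift]
  sesoryospuhed → sesoryospued   [h-loss]
  sesoryospued → seroryospued   [rhotacism]
  giving Tomirish seroryospued.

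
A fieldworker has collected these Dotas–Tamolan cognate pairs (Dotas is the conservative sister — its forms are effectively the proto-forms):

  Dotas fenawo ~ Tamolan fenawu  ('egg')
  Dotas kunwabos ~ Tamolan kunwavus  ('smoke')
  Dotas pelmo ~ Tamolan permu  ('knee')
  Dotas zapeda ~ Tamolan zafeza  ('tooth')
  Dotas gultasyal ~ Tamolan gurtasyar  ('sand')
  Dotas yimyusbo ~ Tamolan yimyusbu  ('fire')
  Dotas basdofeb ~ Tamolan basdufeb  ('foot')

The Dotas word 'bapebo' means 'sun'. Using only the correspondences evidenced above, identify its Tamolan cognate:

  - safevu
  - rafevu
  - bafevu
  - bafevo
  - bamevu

bafevu

zapeda ~ zafeza — Dotas p corresponds to Tamolan f between vowels (before a front vowel).
kunwabos ~ kunwavus — Dotas b corresponds to Tamolan v between vowels (before a back vowel).
fenawo ~ fenawu, pelmo ~ permu — Dotas o corresponds to Tamolan u word-finally.
Applying these to Dotas 'bapebo':
  bapebo → bafebo   (p→f between vowels (before a front vowel))
  bafebo → bafevo   (b→v between vowels (before a back vowel))
  bafevo → bafevu   (o→u word-finally)
So the Tamolan cognate is 'bafevu'.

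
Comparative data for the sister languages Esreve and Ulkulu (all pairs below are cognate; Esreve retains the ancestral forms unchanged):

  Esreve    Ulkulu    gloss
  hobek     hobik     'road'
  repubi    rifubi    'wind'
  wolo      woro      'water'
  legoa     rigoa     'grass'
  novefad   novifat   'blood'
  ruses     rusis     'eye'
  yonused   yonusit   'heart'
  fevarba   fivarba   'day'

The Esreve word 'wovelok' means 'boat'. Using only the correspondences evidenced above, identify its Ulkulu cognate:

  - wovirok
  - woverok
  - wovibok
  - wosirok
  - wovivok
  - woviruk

hobek ~ hobik, legoa ~ rigoa — Esreve e corresponds to Ulkulu i after a consonant, before a consonant other than r, m, n, p, b, f, v.
wolo ~ woro — Esreve l corresponds to Ulkulu r between vowels (before a back vowel).
Applying these to Esreve 'wovelok':
  wovelok → wovilok   (e→i after a consonant, before a consonant other than r, m, n, p, b, f, v)
  wovilok → wovirok   (l→r between vowels (before a back vowel))
So the Ulkulu cognate is 'wovirok'.

wovirok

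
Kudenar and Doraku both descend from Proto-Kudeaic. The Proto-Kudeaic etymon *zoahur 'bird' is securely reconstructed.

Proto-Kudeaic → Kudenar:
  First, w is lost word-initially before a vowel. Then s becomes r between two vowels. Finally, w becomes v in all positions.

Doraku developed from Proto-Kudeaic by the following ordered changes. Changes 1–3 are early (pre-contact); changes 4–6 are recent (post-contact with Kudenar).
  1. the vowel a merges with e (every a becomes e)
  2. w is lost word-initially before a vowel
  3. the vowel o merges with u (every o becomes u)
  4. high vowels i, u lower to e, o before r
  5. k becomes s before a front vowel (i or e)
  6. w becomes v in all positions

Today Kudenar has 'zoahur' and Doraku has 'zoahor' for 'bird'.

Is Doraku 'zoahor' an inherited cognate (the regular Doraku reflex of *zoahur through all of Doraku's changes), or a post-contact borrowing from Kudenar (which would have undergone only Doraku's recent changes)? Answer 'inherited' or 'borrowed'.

If inherited, *zoahur would pass through all of Doraku's changes:
Doraku: *zoahur > zoehur > zuehur > zuehor  (by vowel merger, vowel merger, pre-rhotic lowering)
If borrowed from Kudenar 'zoahur' after the early changes, it would undergo only the recent ones:
  rule 4 (pre-rhotic lowering): zoahur → zoahor
  rule 5 (palatalisation): no change (zoahor)
  rule 6 (unconditioned shift): no change (zoahor)
  ⇒ as a loan: zoahor
Doraku 'zoahor' matches the loan outcome 'zoahor', not the inherited 'zuehor' — it skipped the early Doraku changes, so it was borrowed from Kudenar.

borrowed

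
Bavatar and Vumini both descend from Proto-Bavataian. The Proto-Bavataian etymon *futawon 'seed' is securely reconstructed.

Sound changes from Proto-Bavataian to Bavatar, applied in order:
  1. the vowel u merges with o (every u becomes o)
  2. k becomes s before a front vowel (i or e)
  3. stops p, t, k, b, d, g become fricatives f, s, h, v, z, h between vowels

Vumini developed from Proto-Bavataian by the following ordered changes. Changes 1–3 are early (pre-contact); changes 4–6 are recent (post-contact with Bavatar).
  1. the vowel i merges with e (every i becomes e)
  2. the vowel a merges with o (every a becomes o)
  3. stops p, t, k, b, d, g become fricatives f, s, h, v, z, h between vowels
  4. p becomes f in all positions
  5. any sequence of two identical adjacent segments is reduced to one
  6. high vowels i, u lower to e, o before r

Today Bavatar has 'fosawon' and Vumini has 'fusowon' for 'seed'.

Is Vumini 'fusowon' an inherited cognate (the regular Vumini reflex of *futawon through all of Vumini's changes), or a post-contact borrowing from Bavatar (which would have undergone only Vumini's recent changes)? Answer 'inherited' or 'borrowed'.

If inherited, *futawon would pass through all of Vumini's changes:
Vumini: start from *futawon.
  rule 1: no change — futawon
  rule 2 (vowel merger): futawon → futowon
  rule 3 (intervocalic lenition): futowon → fusowon
  rule 4: no change — fusowon
  rule 5: no change — fusowon
  rule 6: no change — fusowon
  ⇒ Vumini fusowon
If borrowed from Bavatar 'fosawon' after the early changes, it would undergo only the recent ones:
  rule 4 (unconditioned shift): no change (fosawon)
  rule 5 (degemination): no change (fosawon)
  rule 6 (pre-rhotic lowering): no change (fosawon)
  ⇒ as a loan: fosawon
Vumini 'fusowon' matches the inherited outcome exactly, so it is an inherited cognate, not a loan.

inherited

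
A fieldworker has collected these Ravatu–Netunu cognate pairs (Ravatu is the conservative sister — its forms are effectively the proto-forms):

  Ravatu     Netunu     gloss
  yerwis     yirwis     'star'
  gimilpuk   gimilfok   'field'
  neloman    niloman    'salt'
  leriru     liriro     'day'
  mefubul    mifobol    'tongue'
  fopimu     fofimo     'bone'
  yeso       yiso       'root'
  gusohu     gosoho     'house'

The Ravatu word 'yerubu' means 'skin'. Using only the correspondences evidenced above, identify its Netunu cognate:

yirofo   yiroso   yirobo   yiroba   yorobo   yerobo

yirobo

yerwis ~ yirwis, leriru ~ liriro — Ravatu e corresponds to Netunu i after a consonant, before r.
mefubul ~ mifobol — Ravatu u corresponds to Netunu o after a consonant, before a labial obstruent.
leriru ~ liriro, fopimu ~ fofimo — Ravatu u corresponds to Netunu o word-finally.
Applying these to Ravatu 'yerubu':
  yerubu → yirubu   (e→i after a consonant, before r)
  yirubu → yirobu   (u→o after a consonant, before a labial obstruent)
  yirobu → yirobo   (u→o word-finally)
So the Netunu cognate is 'yirobo'.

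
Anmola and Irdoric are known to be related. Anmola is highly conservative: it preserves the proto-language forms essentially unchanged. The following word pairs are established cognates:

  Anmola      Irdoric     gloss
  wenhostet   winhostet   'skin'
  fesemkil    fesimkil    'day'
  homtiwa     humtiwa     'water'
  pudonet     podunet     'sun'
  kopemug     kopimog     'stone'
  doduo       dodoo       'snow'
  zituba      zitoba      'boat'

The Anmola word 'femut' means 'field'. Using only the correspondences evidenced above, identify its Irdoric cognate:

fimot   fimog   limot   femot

fesemkil ~ fesimkil, kopemug ~ kopimog — Anmola e corresponds to Irdoric i after a consonant, before a nasal.
pudonet ~ podunet, kopemug ~ kopimog — Anmola u corresponds to Irdoric o after a consonant, before a consonant other than r, m, n, p, b, f, v.
Applying these to Anmola 'femut':
  femut → fimut   (e→i after a consonant, before a nasal)
  fimut → fimot   (u→o after a consonant, before a consonant other than r, m, n, p, b, f, v)
So the Irdoric cognate is 'fimot'.

fimot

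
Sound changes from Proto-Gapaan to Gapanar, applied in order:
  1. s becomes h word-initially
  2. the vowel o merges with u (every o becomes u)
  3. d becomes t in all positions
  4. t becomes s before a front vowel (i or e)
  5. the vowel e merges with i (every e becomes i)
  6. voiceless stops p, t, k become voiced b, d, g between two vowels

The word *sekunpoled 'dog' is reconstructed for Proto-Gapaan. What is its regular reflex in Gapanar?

higunpulit

Gapanar: *sekunpoled > hekunpoled > hekunpuled > hekunpulet > hikunpulit > higunpulit  (by debuccalisation, vowel merger, unconditioned shift, vowel merger, intervocalic voicing)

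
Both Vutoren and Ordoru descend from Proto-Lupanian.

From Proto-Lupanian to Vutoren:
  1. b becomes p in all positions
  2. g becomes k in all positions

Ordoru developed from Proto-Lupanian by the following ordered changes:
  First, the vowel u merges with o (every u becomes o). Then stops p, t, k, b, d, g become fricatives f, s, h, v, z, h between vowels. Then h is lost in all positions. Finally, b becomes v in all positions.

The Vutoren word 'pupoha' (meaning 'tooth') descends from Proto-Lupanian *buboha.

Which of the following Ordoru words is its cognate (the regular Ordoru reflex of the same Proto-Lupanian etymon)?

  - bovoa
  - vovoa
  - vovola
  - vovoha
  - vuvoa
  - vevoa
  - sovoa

Ordoru: *buboha
  buboha → boboha   [vowel merger]
  boboha → bovoha   [intervocalic lenition]
  bovoha → bovoa   [h-loss]
  bovoa → vovoa   [unconditioned shift]
  giving Ordoru vovoa.

vovoa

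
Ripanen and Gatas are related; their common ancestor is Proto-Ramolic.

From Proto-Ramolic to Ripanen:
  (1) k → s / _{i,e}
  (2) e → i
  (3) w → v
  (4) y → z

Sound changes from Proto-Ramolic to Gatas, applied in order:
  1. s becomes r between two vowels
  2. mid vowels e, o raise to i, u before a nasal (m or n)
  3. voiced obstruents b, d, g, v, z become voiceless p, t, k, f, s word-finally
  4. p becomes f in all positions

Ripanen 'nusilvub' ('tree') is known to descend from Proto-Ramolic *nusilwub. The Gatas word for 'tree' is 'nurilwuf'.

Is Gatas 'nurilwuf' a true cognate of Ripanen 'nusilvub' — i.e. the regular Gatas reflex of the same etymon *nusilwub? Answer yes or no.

yes

Derive the expected Gatas reflex of *nusilwub:
Gatas: *nusilwub > nurilwub > nurilwup > nurilwuf  (by rhotacism, final devoicing, unconditioned shift)
Gatas 'nurilwuf' matches the regular reflex exactly, so the pair is cognate.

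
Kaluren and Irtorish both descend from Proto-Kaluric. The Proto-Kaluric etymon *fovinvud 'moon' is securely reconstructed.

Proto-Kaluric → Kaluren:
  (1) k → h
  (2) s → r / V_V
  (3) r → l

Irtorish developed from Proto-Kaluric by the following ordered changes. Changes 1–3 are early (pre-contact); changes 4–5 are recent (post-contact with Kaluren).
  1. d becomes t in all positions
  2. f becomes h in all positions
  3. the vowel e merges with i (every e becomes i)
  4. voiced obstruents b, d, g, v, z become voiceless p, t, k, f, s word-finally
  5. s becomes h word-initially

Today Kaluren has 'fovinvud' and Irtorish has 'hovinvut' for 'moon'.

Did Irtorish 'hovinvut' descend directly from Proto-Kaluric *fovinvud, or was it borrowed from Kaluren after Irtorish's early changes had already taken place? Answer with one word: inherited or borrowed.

inherited

If inherited, *fovinvud would pass through all of Irtorish's changes:
Irtorish: *fovinvud
  fovinvud → fovinvut   [unconditioned shift]
  fovinvut → hovinvut   [unconditioned shift]
  hovinvut (rule 3 does not apply)
  hovinvut (rule 4 does not apply)
  hovinvut (rule 5 does not apply)
  giving Irtorish hovinvut.
If borrowed from Kaluren 'fovinvud' after the early changes, it would undergo only the recent ones:
  rule 4 (final devoicing): fovinvud → fovinvut
  rule 5 (debuccalisation): no change (fovinvut)
  ⇒ as a loan: fovinvut
Irtorish 'hovinvut' matches the inherited outcome exactly, so it is an inherited cognate, not a loan.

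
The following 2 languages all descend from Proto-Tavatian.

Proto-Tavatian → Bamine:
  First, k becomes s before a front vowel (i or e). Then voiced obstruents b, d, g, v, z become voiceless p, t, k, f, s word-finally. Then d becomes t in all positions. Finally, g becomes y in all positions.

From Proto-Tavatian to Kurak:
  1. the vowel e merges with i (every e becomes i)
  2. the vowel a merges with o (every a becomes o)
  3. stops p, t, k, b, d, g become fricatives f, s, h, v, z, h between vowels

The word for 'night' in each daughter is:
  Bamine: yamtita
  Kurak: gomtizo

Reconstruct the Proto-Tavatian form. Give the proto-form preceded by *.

*gamtida

Position 6: Bamine has t, Kurak has z. Taking the neighbouring segments as reconstructed: Bamine t could go back to *t or *d; Kurak z could go back to *d or *z — the one source consistent with every daughter is *d.
Position 2: Bamine has a, Kurak has o. Bamine preserves a here (none of its changes turn any other segment into a), so the proto-segment is *a.
Position 1: Bamine has y, Kurak has g. Kurak preserves g here (none of its changes turn any other segment into g), so the proto-segment is *g.
Continuing position by position gives *gamtida; check it forward:
Bamine: start from *gamtida.
  rule 1: no change — gamtida
  rule 2: no change — gamtida
  rule 3 (unconditioned shift): gamtida → gamtita
  rule 4 (unconditioned shift): gamtita → yamtita
  ⇒ Bamine yamtita
Kurak: start from *gamtida.
  rule 1: no change — gamtida
  rule 2 (vowel merger): gamtida → gomtido
  rule 3 (intervocalic lenition): gomtido → gomtizo
  ⇒ Kurak gomtizo
Only *gamtida yields all of Bamine yamtita, Kurak gomtizo.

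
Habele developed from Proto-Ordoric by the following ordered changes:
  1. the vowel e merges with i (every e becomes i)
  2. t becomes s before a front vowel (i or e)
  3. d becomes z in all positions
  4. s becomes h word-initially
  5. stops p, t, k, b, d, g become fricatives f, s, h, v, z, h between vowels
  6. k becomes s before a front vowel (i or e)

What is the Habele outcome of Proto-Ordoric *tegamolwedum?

hihamolwizum

Habele: *tegamolwedum
  tegamolwedum → tigamolwidum   [vowel merger]
  tigamolwidum → sigamolwidum   [palatalisation]
  sigamolwidum → sigamolwizum   [unconditioned shift]
  sigamolwizum → higamolwizum   [debuccalisation]
  higamolwizum → hihamolwizum   [intervocalic lenition]
  hihamolwizum (rule 6 does not apply)
  giving Habele hihamolwizum.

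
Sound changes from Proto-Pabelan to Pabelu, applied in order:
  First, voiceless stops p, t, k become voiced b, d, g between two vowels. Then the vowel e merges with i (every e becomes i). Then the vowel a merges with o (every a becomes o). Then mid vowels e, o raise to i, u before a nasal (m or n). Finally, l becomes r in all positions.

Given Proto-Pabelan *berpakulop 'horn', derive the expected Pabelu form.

Pabelu: *berpakulop > berpagulop > birpagulop > birpogulop > birpogurop  (by intervocalic voicing, vowel merger, vowel merger, unconditioned shift)

birpogurop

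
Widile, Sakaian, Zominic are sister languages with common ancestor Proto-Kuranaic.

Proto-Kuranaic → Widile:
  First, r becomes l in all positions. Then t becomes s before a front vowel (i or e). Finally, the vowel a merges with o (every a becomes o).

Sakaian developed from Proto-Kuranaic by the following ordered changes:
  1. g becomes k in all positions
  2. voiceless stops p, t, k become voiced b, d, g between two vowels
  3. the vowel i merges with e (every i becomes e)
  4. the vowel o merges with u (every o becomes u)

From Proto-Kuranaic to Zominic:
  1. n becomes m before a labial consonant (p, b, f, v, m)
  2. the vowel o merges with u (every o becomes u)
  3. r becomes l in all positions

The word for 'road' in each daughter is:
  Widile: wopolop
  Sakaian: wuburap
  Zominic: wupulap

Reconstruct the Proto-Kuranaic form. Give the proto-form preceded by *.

Position 2: Widile has o, Sakaian has u, Zominic has u. Taking the neighbouring segments as reconstructed: Widile o could go back to *a or *o; Sakaian u could go back to *o or *u; Zominic u could go back to *o or *u — the one source consistent with every daughter is *o.
Position 6: Widile has o, Sakaian has a, Zominic has a. Sakaian preserves a here (none of its changes turn any other segment into a), so the proto-segment is *a.
Verify the candidate proto-form against each daughter:
Widile: *woporap
  woporap → wopolap   [unconditioned shift]
  wopolap (rule 2 does not apply)
  wopolap → wopolop   [vowel merger]
  giving Widile wopolop.
Sakaian: *woporap
  woporap (rule 1 does not apply)
  woporap → woborap   [intervocalic voicing]
  woborap (rule 3 does not apply)
  woborap → wuburap   [vowel merger]
  giving Sakaian wuburap.
Zominic: start from *woporap.
  rule 1: no change — woporap
  rule 2 (vowel merger): woporap → wupurap
  rule 3 (unconditioned shift): wupurap → wupulap
  ⇒ Zominic wupulap
Only *woporap yields all of Widile wopolop, Sakaian wuburap, Zominic wupulap.

*woporap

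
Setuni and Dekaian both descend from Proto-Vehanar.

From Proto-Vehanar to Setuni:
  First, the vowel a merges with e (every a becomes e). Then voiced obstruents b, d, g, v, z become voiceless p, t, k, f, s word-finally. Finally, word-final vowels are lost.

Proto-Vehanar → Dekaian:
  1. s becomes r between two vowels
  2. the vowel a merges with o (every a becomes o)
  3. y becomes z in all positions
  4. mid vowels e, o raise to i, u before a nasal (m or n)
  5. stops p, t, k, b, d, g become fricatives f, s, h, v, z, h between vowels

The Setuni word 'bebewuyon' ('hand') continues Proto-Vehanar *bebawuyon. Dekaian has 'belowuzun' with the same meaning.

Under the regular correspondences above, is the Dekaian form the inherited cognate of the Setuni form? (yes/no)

no

Derive the expected Dekaian reflex of *bebawuyon:
Dekaian: start from *bebawuyon.
  rule 1: no change — bebawuyon
  rule 2 (vowel merger): bebawuyon → bebowuyon
  rule 3 (unconditioned shift): bebowuyon → bebowuzon
  rule 4 (pre-nasal raising): bebowuzon → bebowuzun
  rule 5 (intervocalic lenition): bebowuzun → bevowuzun
  ⇒ Dekaian bevowuzun
The regular Dekaian reflex would be 'bevowuzun', but the attested form is 'belowuzun'. The correspondence is irregular, so they are not cognates (the Dekaian form has a different source).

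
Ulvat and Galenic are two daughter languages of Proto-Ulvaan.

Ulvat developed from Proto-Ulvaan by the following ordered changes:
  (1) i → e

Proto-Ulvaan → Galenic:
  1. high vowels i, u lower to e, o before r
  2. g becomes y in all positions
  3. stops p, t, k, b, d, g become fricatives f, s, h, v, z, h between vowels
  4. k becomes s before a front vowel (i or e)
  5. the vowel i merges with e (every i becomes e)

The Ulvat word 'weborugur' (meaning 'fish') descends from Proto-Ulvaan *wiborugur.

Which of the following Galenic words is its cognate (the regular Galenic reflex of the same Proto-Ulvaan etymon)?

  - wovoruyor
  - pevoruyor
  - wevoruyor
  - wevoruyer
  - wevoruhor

wevoruyor

Galenic: *wiborugur > wiborugor > wiboruyor > wivoruyor > wevoruyor  (by pre-rhotic lowering, unconditioned shift, intervocalic lenition, vowel merger)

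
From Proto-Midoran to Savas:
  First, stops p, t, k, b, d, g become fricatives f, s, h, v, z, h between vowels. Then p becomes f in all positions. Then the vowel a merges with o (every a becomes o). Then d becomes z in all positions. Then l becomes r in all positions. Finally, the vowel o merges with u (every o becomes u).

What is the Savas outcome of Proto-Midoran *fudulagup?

fuzuruhuf

Savas: *fudulagup > fuzulahup > fuzulahuf > fuzulohuf > fuzurohuf > fuzuruhuf  (by intervocalic lenition, unconditioned shift, vowel merger, unconditioned shift, vowel merger)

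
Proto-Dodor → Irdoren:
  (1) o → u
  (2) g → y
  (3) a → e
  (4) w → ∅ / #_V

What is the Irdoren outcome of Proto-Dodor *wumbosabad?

umbusebed

Irdoren: *wumbosabad > wumbusabad > wumbusebed > umbusebed  (by vowel merger, vowel merger, glide loss)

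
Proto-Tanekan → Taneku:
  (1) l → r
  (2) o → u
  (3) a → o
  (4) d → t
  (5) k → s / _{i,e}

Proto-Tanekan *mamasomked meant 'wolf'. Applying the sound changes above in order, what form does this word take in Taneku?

Taneku: start from *mamasomked.
  rule 1: no change — mamasomked
  rule 2 (vowel merger): mamasomked → mamasumked
  rule 3 (vowel merger): mamasumked → momosumked
  rule 4 (unconditioned shift): momosumked → momosumket
  rule 5 (palatalisation): momosumket → momosumset
  ⇒ Taneku momosumset

momosumset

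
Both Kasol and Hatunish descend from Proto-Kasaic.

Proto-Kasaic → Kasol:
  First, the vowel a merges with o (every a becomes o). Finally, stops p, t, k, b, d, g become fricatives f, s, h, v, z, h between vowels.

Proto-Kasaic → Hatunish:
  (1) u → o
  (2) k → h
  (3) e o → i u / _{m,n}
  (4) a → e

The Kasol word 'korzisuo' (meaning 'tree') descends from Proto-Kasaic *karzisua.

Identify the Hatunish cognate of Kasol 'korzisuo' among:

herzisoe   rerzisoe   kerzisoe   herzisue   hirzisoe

herzisoe

Hatunish: start from *karzisua.
  rule 1 (vowel merger): karzisua → karzisoa
  rule 2 (unconditioned shift): karzisoa → harzisoa
  rule 3: no change — harzisoa
  rule 4 (vowel merger): harzisoa → herzisoe
  ⇒ Hatunish herzisoe
Among the options, 'herzisoe' alone shows every Hatunish change applied in order.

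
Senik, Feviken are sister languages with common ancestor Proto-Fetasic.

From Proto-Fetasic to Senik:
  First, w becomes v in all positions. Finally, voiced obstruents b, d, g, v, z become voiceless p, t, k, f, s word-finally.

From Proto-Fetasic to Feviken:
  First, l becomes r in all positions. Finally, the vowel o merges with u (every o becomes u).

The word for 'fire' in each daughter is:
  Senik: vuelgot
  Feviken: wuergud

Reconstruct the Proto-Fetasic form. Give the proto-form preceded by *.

Position 7: Senik has t, Feviken has d. Feviken preserves d here (none of its changes turn any other segment into d), so the proto-segment is *d.
Position 1: Senik has v, Feviken has w. Feviken preserves w here (none of its changes turn any other segment into w), so the proto-segment is *w.
Position 6: Senik has o, Feviken has u. Senik preserves o here (none of its changes turn any other segment into o), so the proto-segment is *o.
Continuing position by position gives *wuelgod; check it forward:
Senik: *wuelgod > vuelgod > vuelgot  (by unconditioned shift, final devoicing)
Feviken: start from *wuelgod.
  rule 1 (unconditioned shift): wuelgod → wuergod
  rule 2 (vowel merger): wuergod → wuergud
  ⇒ Feviken wuergud
No other proto-form is consistent with every reflex, so the reconstruction is *wuelgod.

*wuelgod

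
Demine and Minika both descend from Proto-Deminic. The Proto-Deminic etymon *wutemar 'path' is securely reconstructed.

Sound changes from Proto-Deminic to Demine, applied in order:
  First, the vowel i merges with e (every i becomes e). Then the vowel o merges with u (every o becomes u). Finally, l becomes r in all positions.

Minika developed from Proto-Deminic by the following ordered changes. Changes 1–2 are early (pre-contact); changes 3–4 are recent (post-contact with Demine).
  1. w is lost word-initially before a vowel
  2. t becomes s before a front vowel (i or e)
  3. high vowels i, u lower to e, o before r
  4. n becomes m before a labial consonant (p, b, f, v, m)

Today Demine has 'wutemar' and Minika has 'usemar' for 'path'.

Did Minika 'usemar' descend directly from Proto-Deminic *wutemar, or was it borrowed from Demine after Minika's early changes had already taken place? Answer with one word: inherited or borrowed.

If inherited, *wutemar would pass through all of Minika's changes:
Minika: *wutemar
  wutemar → utemar   [glide loss]
  utemar → usemar   [palatalisation]
  usemar (rule 3 does not apply)
  usemar (rule 4 does not apply)
  giving Minika usemar.
If borrowed from Demine 'wutemar' after the early changes, it would undergo only the recent ones:
  rule 3 (pre-rhotic lowering): no change (wutemar)
  rule 4 (nasal place assimilation): no change (wutemar)
  ⇒ as a loan: wutemar
Minika 'usemar' matches the inherited outcome exactly, so it is an inherited cognate, not a loan.

inherited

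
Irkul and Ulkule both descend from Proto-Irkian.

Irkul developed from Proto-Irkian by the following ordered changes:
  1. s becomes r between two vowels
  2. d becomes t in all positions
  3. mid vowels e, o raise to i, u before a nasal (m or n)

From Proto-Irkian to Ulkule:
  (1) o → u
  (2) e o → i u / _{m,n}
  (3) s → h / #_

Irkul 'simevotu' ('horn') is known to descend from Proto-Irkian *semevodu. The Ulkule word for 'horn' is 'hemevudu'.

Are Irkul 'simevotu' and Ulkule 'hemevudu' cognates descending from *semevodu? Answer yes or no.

no

Derive the expected Ulkule reflex of *semevodu:
Ulkule: start from *semevodu.
  rule 1 (vowel merger): semevodu → semevudu
  rule 2 (pre-nasal raising): semevudu → simevudu
  rule 3 (debuccalisation): simevudu → himevudu
  ⇒ Ulkule himevudu
The regular Ulkule reflex would be 'himevudu', but the attested form is 'hemevudu'. The correspondence is irregular, so they are not cognates (the Ulkule form has a different source).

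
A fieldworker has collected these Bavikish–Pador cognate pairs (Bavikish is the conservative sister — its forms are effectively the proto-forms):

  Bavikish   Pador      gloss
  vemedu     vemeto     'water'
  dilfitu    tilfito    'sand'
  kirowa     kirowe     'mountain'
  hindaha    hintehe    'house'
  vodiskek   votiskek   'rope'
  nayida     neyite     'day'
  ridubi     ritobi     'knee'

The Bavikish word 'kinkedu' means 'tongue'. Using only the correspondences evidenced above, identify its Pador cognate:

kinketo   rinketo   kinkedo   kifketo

vemedu ~ vemeto, ridubi ~ ritobi — Bavikish d corresponds to Pador t between vowels (before a back vowel).
vemedu ~ vemeto, dilfitu ~ tilfito — Bavikish u corresponds to Pador o word-finally.
Applying these to Bavikish 'kinkedu':
  kinkedu → kinketu   (d→t between vowels (before a back vowel))
  kinketu → kinketo   (u→o word-finally)
So the Pador cognate is 'kinketo'.

kinketo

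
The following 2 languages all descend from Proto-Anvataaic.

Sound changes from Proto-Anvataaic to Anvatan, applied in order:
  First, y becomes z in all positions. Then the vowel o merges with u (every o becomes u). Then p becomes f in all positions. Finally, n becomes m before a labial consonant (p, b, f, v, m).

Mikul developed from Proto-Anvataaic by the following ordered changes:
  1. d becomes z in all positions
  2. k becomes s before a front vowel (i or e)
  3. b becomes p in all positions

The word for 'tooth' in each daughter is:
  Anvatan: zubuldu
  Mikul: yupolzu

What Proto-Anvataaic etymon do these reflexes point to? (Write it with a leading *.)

*yuboldu

Position 4: Anvatan has u, Mikul has o. Mikul preserves o here (none of its changes turn any other segment into o), so the proto-segment is *o.
Position 3: Anvatan has b, Mikul has p. Anvatan preserves b here (none of its changes turn any other segment into b), so the proto-segment is *b.
This points to *yuboldu. Verify forward in each daughter:
Anvatan: *yuboldu > zuboldu > zubuldu  (by unconditioned shift, vowel merger)
Mikul: start from *yuboldu.
  rule 1 (unconditioned shift): yuboldu → yubolzu
  rule 2: no change — yubolzu
  rule 3 (unconditioned shift): yubolzu → yupolzu
  ⇒ Mikul yupolzu
Only *yuboldu yields all of Anvatan zubuldu, Mikul yupolzu.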